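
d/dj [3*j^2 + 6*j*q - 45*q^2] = 6*j + 6*q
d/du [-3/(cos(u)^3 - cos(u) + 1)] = 3*(1 - 3*cos(u)^2)*sin(u)/(sin(u)^2*cos(u) - 1)^2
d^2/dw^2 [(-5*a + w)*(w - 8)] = 2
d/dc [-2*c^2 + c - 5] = 1 - 4*c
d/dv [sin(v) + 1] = cos(v)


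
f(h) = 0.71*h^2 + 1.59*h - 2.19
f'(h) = 1.42*h + 1.59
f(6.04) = 33.32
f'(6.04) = 10.17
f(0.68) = -0.78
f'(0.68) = 2.56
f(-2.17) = -2.30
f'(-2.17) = -1.49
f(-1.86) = -2.69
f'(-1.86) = -1.05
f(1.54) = 1.94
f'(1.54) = 3.78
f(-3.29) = 0.26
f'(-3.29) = -3.08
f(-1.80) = -2.75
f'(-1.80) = -0.97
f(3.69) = 13.34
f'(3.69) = 6.83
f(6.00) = 32.91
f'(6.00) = 10.11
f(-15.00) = 133.71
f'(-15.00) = -19.71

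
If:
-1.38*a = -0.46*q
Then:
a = 0.333333333333333*q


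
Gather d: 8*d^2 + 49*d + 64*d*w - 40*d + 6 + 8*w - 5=8*d^2 + d*(64*w + 9) + 8*w + 1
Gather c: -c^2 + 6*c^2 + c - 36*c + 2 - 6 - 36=5*c^2 - 35*c - 40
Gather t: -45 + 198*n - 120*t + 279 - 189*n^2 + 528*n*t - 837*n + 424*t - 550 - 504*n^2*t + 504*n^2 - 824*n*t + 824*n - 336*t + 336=315*n^2 + 185*n + t*(-504*n^2 - 296*n - 32) + 20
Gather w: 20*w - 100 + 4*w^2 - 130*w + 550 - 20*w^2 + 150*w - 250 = -16*w^2 + 40*w + 200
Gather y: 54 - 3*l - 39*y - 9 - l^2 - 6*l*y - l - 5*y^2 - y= -l^2 - 4*l - 5*y^2 + y*(-6*l - 40) + 45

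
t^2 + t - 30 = (t - 5)*(t + 6)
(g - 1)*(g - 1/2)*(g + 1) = g^3 - g^2/2 - g + 1/2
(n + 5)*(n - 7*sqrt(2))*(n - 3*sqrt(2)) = n^3 - 10*sqrt(2)*n^2 + 5*n^2 - 50*sqrt(2)*n + 42*n + 210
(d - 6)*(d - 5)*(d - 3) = d^3 - 14*d^2 + 63*d - 90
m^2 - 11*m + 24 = (m - 8)*(m - 3)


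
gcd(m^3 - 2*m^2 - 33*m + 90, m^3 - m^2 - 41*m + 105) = m^2 - 8*m + 15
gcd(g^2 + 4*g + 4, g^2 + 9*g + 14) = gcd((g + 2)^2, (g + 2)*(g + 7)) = g + 2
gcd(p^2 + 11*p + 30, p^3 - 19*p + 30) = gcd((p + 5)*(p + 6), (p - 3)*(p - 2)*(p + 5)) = p + 5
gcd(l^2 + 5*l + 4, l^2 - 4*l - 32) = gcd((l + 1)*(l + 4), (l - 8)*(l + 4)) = l + 4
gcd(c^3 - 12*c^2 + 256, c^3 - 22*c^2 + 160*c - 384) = c^2 - 16*c + 64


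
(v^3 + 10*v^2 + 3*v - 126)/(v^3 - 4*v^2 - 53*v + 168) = (v + 6)/(v - 8)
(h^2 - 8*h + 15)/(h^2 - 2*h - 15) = (h - 3)/(h + 3)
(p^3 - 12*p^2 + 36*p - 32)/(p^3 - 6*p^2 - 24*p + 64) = (p - 2)/(p + 4)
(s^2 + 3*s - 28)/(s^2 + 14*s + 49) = (s - 4)/(s + 7)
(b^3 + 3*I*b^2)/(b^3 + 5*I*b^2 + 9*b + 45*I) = b^2/(b^2 + 2*I*b + 15)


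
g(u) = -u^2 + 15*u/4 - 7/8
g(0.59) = 0.99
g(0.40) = 0.46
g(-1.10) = -6.21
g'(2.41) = -1.07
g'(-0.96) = 5.67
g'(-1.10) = 5.95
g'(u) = 15/4 - 2*u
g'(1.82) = 0.11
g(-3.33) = -24.45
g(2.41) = 2.35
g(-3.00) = -21.12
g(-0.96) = -5.40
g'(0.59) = 2.57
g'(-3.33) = 10.41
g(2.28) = 2.48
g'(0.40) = 2.95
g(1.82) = 2.64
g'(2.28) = -0.81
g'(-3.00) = 9.75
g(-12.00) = -189.88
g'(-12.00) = 27.75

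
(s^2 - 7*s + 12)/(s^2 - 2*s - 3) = (s - 4)/(s + 1)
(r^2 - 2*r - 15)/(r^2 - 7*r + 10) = (r + 3)/(r - 2)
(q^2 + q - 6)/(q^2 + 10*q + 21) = (q - 2)/(q + 7)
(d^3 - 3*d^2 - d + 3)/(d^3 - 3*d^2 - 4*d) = (d^2 - 4*d + 3)/(d*(d - 4))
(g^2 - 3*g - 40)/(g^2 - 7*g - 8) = (g + 5)/(g + 1)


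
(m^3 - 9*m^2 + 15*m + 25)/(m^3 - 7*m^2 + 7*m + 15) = (m - 5)/(m - 3)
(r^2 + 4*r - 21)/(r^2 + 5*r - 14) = (r - 3)/(r - 2)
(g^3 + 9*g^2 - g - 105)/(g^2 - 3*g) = g + 12 + 35/g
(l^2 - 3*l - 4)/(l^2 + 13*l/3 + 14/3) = 3*(l^2 - 3*l - 4)/(3*l^2 + 13*l + 14)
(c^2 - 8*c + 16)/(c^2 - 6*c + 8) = (c - 4)/(c - 2)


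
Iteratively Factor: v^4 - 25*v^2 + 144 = (v - 3)*(v^3 + 3*v^2 - 16*v - 48) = (v - 4)*(v - 3)*(v^2 + 7*v + 12) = (v - 4)*(v - 3)*(v + 3)*(v + 4)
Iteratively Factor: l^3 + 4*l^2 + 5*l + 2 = (l + 1)*(l^2 + 3*l + 2) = (l + 1)*(l + 2)*(l + 1)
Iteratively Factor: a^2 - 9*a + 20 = (a - 5)*(a - 4)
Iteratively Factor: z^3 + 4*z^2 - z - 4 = (z + 1)*(z^2 + 3*z - 4) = (z + 1)*(z + 4)*(z - 1)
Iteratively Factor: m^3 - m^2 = (m)*(m^2 - m) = m*(m - 1)*(m)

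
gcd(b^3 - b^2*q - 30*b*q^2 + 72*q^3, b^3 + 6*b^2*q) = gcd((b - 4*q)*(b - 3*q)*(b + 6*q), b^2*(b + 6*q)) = b + 6*q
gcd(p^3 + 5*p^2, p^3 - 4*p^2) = p^2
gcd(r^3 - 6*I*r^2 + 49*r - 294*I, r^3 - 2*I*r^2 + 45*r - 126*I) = r^2 + I*r + 42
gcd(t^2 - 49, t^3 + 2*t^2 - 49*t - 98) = t^2 - 49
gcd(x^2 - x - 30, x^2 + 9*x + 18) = 1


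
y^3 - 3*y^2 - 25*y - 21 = (y - 7)*(y + 1)*(y + 3)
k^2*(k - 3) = k^3 - 3*k^2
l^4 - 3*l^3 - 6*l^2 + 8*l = l*(l - 4)*(l - 1)*(l + 2)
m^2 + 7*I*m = m*(m + 7*I)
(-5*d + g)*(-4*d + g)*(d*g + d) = 20*d^3*g + 20*d^3 - 9*d^2*g^2 - 9*d^2*g + d*g^3 + d*g^2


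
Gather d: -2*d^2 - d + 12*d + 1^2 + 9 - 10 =-2*d^2 + 11*d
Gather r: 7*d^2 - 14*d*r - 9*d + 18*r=7*d^2 - 9*d + r*(18 - 14*d)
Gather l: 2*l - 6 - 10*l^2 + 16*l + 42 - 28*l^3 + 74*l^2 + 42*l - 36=-28*l^3 + 64*l^2 + 60*l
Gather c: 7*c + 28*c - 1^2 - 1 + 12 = 35*c + 10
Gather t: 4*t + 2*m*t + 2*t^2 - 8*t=2*t^2 + t*(2*m - 4)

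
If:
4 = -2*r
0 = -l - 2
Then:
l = -2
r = -2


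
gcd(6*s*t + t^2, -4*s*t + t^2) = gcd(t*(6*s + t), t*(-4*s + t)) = t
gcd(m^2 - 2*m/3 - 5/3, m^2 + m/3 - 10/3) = m - 5/3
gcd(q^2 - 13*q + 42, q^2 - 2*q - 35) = q - 7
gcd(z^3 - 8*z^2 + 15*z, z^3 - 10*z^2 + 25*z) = z^2 - 5*z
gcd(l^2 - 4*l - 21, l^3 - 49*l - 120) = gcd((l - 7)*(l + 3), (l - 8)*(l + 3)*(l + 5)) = l + 3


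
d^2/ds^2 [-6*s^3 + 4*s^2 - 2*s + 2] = 8 - 36*s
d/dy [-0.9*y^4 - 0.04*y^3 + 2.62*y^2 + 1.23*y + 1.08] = -3.6*y^3 - 0.12*y^2 + 5.24*y + 1.23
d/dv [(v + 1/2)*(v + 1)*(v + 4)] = 3*v^2 + 11*v + 13/2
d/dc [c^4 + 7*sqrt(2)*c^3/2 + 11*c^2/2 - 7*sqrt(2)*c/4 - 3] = 4*c^3 + 21*sqrt(2)*c^2/2 + 11*c - 7*sqrt(2)/4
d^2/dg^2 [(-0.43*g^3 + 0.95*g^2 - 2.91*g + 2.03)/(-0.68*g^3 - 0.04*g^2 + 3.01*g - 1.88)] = (-0.901952*g^6 + 13.354248*g^5 - 29.052456*g^4 + 35.539206*g^3 - 33.902256*g^2 + 24.843144*g - 10.259838)/(0.314432*g^9 + 0.055488*g^8 - 4.172208*g^7 + 2.116768*g^6 + 18.774972*g^5 - 21.991668*g^4 - 21.418837*g^3 + 51.523092*g^2 - 31.915632*g + 6.644672)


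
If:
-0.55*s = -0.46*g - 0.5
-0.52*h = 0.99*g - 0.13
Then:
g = 1.19565217391304*s - 1.08695652173913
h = 2.31939799331104 - 2.27633779264214*s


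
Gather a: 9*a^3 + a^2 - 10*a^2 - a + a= 9*a^3 - 9*a^2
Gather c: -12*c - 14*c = -26*c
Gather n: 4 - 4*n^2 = 4 - 4*n^2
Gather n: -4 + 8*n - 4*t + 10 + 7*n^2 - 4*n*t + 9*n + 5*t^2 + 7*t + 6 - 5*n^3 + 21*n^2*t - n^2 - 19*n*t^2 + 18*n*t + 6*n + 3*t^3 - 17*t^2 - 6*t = -5*n^3 + n^2*(21*t + 6) + n*(-19*t^2 + 14*t + 23) + 3*t^3 - 12*t^2 - 3*t + 12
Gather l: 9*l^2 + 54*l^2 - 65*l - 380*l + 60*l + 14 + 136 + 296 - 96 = 63*l^2 - 385*l + 350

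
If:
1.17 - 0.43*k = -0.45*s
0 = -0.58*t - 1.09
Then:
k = 1.04651162790698*s + 2.72093023255814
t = -1.88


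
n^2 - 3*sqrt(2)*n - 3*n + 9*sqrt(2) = (n - 3)*(n - 3*sqrt(2))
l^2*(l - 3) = l^3 - 3*l^2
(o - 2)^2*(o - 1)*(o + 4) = o^4 - o^3 - 12*o^2 + 28*o - 16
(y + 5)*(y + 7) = y^2 + 12*y + 35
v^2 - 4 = (v - 2)*(v + 2)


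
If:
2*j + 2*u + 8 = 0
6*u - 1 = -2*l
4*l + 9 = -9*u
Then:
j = -23/3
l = -21/2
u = 11/3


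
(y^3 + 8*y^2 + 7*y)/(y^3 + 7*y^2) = (y + 1)/y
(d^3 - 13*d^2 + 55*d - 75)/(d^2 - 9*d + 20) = (d^2 - 8*d + 15)/(d - 4)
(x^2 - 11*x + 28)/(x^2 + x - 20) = (x - 7)/(x + 5)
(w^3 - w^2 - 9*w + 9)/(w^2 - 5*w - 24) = (w^2 - 4*w + 3)/(w - 8)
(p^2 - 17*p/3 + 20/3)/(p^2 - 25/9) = 3*(p - 4)/(3*p + 5)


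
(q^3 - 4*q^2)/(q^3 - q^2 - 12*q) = q/(q + 3)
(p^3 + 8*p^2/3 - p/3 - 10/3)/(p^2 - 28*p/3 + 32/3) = (3*p^3 + 8*p^2 - p - 10)/(3*p^2 - 28*p + 32)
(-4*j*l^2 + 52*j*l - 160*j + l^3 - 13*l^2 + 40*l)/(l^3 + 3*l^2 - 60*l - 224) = (-4*j*l + 20*j + l^2 - 5*l)/(l^2 + 11*l + 28)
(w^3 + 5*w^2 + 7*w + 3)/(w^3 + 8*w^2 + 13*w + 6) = (w + 3)/(w + 6)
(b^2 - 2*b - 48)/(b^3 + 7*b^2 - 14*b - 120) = (b - 8)/(b^2 + b - 20)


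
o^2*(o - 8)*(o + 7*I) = o^4 - 8*o^3 + 7*I*o^3 - 56*I*o^2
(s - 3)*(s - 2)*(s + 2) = s^3 - 3*s^2 - 4*s + 12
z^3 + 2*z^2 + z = z*(z + 1)^2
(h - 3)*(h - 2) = h^2 - 5*h + 6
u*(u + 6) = u^2 + 6*u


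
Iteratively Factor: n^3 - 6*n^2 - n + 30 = (n - 5)*(n^2 - n - 6) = (n - 5)*(n - 3)*(n + 2)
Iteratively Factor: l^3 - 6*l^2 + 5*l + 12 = (l - 4)*(l^2 - 2*l - 3) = (l - 4)*(l - 3)*(l + 1)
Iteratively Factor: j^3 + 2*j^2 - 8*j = (j)*(j^2 + 2*j - 8) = j*(j - 2)*(j + 4)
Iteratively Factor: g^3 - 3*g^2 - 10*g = (g)*(g^2 - 3*g - 10) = g*(g + 2)*(g - 5)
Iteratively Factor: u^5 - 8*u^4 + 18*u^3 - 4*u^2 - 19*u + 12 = (u - 1)*(u^4 - 7*u^3 + 11*u^2 + 7*u - 12) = (u - 3)*(u - 1)*(u^3 - 4*u^2 - u + 4) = (u - 4)*(u - 3)*(u - 1)*(u^2 - 1) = (u - 4)*(u - 3)*(u - 1)*(u + 1)*(u - 1)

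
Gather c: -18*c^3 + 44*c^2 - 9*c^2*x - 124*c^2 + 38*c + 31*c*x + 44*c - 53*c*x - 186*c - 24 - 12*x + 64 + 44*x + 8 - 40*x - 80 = -18*c^3 + c^2*(-9*x - 80) + c*(-22*x - 104) - 8*x - 32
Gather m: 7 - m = 7 - m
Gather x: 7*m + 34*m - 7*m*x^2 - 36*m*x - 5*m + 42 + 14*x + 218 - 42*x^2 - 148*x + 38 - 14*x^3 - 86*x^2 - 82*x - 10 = 36*m - 14*x^3 + x^2*(-7*m - 128) + x*(-36*m - 216) + 288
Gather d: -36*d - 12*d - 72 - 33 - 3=-48*d - 108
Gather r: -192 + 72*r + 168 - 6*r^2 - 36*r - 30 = -6*r^2 + 36*r - 54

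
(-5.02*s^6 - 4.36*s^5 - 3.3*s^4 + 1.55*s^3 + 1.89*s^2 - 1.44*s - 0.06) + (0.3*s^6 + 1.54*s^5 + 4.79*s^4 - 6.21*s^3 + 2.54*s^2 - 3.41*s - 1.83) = -4.72*s^6 - 2.82*s^5 + 1.49*s^4 - 4.66*s^3 + 4.43*s^2 - 4.85*s - 1.89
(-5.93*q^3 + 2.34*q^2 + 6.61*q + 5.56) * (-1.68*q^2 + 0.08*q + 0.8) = 9.9624*q^5 - 4.4056*q^4 - 15.6616*q^3 - 6.94*q^2 + 5.7328*q + 4.448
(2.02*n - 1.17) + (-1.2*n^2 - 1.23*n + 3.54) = -1.2*n^2 + 0.79*n + 2.37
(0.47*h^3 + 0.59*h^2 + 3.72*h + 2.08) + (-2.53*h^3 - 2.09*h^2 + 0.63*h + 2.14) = -2.06*h^3 - 1.5*h^2 + 4.35*h + 4.22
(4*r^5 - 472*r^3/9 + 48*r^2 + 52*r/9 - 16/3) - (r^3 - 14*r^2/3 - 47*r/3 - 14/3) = 4*r^5 - 481*r^3/9 + 158*r^2/3 + 193*r/9 - 2/3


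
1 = 1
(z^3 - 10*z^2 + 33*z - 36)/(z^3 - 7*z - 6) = (z^2 - 7*z + 12)/(z^2 + 3*z + 2)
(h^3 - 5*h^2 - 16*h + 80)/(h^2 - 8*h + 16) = (h^2 - h - 20)/(h - 4)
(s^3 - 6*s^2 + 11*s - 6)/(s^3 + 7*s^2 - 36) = (s^2 - 4*s + 3)/(s^2 + 9*s + 18)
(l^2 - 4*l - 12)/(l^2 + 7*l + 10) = (l - 6)/(l + 5)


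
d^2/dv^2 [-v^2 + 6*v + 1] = -2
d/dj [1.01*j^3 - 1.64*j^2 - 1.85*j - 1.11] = 3.03*j^2 - 3.28*j - 1.85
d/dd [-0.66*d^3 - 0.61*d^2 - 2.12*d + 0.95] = -1.98*d^2 - 1.22*d - 2.12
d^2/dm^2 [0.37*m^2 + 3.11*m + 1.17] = 0.740000000000000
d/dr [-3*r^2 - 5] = -6*r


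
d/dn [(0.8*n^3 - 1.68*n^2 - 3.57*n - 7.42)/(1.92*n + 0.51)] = (3.072*n^3 - 2.0016*n^2 - 1.7136*n + 12.4257)/(3.6864*n^2 + 1.9584*n + 0.2601)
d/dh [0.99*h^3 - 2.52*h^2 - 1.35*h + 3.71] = 2.97*h^2 - 5.04*h - 1.35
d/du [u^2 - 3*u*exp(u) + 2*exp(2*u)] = -3*u*exp(u) + 2*u + 4*exp(2*u) - 3*exp(u)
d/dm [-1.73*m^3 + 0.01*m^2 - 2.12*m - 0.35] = -5.19*m^2 + 0.02*m - 2.12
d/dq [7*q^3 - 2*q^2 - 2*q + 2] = 21*q^2 - 4*q - 2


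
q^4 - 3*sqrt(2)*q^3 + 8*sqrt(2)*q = q*(q - 2*sqrt(2))^2*(q + sqrt(2))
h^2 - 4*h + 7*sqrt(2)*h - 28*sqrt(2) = (h - 4)*(h + 7*sqrt(2))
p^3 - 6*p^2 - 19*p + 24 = (p - 8)*(p - 1)*(p + 3)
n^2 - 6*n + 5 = (n - 5)*(n - 1)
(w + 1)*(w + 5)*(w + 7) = w^3 + 13*w^2 + 47*w + 35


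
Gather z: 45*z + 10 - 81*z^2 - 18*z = -81*z^2 + 27*z + 10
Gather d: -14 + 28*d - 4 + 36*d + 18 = 64*d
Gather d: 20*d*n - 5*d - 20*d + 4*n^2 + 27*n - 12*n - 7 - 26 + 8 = d*(20*n - 25) + 4*n^2 + 15*n - 25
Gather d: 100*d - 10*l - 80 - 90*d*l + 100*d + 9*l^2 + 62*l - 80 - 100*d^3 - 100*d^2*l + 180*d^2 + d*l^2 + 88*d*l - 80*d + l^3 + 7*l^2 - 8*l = -100*d^3 + d^2*(180 - 100*l) + d*(l^2 - 2*l + 120) + l^3 + 16*l^2 + 44*l - 160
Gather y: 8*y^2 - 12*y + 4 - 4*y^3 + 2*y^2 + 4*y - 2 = -4*y^3 + 10*y^2 - 8*y + 2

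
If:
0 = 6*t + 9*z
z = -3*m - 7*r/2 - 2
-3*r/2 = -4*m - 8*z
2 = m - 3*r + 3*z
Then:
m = 10/17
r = -16/17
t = 12/17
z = -8/17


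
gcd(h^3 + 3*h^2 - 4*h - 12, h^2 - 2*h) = h - 2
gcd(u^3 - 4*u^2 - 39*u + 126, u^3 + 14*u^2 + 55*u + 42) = u + 6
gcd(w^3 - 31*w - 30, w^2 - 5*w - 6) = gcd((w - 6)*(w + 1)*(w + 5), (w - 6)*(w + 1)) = w^2 - 5*w - 6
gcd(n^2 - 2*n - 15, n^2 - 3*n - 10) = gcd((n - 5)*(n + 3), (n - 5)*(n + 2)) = n - 5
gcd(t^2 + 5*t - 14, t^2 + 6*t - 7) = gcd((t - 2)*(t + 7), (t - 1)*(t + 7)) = t + 7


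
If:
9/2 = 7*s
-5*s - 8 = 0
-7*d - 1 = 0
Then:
No Solution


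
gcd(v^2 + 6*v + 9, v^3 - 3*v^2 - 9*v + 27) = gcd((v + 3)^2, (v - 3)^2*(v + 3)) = v + 3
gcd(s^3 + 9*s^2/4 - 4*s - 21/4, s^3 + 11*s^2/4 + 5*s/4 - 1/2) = s + 1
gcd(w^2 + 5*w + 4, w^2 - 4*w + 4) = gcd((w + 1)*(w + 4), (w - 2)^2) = 1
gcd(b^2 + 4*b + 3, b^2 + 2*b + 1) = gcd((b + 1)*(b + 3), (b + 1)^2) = b + 1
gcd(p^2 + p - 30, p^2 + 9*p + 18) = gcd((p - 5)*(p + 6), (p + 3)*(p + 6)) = p + 6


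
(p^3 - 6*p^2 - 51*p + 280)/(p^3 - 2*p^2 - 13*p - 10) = (p^2 - p - 56)/(p^2 + 3*p + 2)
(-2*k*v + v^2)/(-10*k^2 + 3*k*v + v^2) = v/(5*k + v)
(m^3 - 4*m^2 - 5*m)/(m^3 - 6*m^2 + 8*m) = (m^2 - 4*m - 5)/(m^2 - 6*m + 8)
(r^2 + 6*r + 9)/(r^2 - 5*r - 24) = (r + 3)/(r - 8)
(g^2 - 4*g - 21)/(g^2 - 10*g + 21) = (g + 3)/(g - 3)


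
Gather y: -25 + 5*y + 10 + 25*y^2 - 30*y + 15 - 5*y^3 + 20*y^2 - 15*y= -5*y^3 + 45*y^2 - 40*y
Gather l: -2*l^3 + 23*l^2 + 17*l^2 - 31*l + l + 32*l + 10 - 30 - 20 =-2*l^3 + 40*l^2 + 2*l - 40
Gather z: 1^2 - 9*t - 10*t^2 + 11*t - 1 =-10*t^2 + 2*t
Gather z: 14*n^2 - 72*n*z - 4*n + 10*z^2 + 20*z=14*n^2 - 4*n + 10*z^2 + z*(20 - 72*n)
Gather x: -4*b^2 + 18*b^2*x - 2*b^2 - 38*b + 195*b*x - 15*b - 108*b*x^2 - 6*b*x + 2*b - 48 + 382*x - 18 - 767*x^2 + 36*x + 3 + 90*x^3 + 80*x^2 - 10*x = -6*b^2 - 51*b + 90*x^3 + x^2*(-108*b - 687) + x*(18*b^2 + 189*b + 408) - 63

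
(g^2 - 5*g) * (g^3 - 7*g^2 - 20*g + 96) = g^5 - 12*g^4 + 15*g^3 + 196*g^2 - 480*g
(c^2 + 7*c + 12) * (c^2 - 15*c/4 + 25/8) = c^4 + 13*c^3/4 - 89*c^2/8 - 185*c/8 + 75/2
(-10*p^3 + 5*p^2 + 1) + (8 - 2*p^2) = -10*p^3 + 3*p^2 + 9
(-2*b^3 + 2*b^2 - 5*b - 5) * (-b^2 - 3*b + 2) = 2*b^5 + 4*b^4 - 5*b^3 + 24*b^2 + 5*b - 10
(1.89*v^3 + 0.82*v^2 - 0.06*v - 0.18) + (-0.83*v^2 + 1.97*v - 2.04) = 1.89*v^3 - 0.01*v^2 + 1.91*v - 2.22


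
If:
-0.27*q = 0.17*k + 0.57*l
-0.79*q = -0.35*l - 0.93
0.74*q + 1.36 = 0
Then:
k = 25.74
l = -6.81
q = -1.84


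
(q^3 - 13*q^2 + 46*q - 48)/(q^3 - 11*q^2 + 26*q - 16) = (q - 3)/(q - 1)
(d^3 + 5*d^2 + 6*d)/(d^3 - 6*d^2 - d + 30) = d*(d + 3)/(d^2 - 8*d + 15)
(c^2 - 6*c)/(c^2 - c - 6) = c*(6 - c)/(-c^2 + c + 6)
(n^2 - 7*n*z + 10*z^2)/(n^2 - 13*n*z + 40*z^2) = (-n + 2*z)/(-n + 8*z)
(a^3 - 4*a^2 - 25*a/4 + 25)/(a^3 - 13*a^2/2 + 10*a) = (a + 5/2)/a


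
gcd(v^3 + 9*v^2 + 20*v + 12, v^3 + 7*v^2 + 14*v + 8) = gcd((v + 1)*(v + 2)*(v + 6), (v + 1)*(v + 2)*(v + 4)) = v^2 + 3*v + 2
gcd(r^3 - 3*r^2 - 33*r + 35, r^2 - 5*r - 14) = r - 7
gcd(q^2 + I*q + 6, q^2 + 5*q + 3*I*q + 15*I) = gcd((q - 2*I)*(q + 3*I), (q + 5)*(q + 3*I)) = q + 3*I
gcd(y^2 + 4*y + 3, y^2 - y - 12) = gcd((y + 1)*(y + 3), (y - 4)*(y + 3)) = y + 3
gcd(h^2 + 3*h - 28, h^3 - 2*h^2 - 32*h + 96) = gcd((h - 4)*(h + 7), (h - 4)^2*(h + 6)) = h - 4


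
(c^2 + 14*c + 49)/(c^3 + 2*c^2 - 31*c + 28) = (c + 7)/(c^2 - 5*c + 4)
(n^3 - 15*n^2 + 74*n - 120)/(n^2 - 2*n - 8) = (n^2 - 11*n + 30)/(n + 2)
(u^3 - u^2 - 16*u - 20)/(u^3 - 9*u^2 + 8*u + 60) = (u + 2)/(u - 6)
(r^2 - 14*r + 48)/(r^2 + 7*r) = (r^2 - 14*r + 48)/(r*(r + 7))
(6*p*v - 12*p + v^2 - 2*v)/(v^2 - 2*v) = (6*p + v)/v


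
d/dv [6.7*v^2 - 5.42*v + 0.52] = 13.4*v - 5.42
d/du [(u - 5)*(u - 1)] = 2*u - 6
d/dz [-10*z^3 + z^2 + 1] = 2*z*(1 - 15*z)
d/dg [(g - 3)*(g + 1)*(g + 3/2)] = 3*g^2 - g - 6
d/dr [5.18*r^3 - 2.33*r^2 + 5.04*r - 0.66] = 15.54*r^2 - 4.66*r + 5.04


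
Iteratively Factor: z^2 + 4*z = (z)*(z + 4)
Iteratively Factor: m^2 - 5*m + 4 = (m - 4)*(m - 1)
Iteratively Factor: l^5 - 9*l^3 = (l)*(l^4 - 9*l^2) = l*(l - 3)*(l^3 + 3*l^2) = l*(l - 3)*(l + 3)*(l^2) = l^2*(l - 3)*(l + 3)*(l)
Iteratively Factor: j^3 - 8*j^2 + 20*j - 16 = (j - 2)*(j^2 - 6*j + 8) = (j - 4)*(j - 2)*(j - 2)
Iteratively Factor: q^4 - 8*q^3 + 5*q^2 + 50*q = (q - 5)*(q^3 - 3*q^2 - 10*q) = (q - 5)^2*(q^2 + 2*q) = q*(q - 5)^2*(q + 2)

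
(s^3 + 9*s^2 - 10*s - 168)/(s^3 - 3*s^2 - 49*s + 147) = (s^2 + 2*s - 24)/(s^2 - 10*s + 21)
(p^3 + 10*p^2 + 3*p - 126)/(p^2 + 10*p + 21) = (p^2 + 3*p - 18)/(p + 3)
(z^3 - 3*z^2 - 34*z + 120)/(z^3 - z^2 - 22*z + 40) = (z^2 + z - 30)/(z^2 + 3*z - 10)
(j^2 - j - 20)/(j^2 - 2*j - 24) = (j - 5)/(j - 6)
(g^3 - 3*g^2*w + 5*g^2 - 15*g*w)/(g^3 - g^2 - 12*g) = (-g^2 + 3*g*w - 5*g + 15*w)/(-g^2 + g + 12)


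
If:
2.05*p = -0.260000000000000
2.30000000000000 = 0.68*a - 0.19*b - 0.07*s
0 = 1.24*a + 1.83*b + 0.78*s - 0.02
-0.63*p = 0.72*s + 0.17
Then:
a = 2.85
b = -1.87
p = -0.13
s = -0.13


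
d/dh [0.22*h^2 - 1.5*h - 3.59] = 0.44*h - 1.5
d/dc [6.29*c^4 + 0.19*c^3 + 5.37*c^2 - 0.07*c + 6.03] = 25.16*c^3 + 0.57*c^2 + 10.74*c - 0.07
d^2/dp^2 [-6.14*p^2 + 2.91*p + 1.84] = -12.2800000000000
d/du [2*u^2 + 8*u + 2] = 4*u + 8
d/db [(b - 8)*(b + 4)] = 2*b - 4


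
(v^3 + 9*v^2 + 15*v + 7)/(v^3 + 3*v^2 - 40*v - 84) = (v^2 + 2*v + 1)/(v^2 - 4*v - 12)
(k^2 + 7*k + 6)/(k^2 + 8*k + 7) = (k + 6)/(k + 7)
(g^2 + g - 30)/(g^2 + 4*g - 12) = (g - 5)/(g - 2)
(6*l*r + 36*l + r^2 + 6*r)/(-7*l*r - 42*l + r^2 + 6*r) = (6*l + r)/(-7*l + r)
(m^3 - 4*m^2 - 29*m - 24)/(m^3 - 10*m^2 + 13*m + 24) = (m + 3)/(m - 3)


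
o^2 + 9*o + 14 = (o + 2)*(o + 7)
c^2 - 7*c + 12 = (c - 4)*(c - 3)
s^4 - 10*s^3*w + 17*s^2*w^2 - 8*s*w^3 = s*(s - 8*w)*(s - w)^2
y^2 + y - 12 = (y - 3)*(y + 4)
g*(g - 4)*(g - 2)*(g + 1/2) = g^4 - 11*g^3/2 + 5*g^2 + 4*g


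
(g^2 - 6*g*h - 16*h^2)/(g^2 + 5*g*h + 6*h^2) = (g - 8*h)/(g + 3*h)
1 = 1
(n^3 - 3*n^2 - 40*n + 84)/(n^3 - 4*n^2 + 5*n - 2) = (n^2 - n - 42)/(n^2 - 2*n + 1)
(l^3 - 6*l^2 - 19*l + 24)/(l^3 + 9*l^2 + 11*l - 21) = (l - 8)/(l + 7)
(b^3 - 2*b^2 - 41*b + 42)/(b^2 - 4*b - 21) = (b^2 + 5*b - 6)/(b + 3)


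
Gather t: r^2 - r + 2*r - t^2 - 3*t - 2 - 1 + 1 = r^2 + r - t^2 - 3*t - 2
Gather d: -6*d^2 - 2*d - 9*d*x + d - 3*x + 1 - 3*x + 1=-6*d^2 + d*(-9*x - 1) - 6*x + 2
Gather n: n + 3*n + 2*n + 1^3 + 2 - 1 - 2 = 6*n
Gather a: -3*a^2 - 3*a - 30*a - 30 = -3*a^2 - 33*a - 30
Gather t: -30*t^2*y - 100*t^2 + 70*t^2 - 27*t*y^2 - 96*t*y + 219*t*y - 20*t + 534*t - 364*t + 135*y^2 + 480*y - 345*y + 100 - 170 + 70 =t^2*(-30*y - 30) + t*(-27*y^2 + 123*y + 150) + 135*y^2 + 135*y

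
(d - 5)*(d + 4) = d^2 - d - 20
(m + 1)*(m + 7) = m^2 + 8*m + 7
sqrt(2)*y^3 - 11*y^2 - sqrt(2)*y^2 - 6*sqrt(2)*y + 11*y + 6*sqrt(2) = (y - 1)*(y - 6*sqrt(2))*(sqrt(2)*y + 1)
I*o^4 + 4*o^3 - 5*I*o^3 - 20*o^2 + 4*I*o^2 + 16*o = o*(o - 4)*(o - 4*I)*(I*o - I)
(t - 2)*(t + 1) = t^2 - t - 2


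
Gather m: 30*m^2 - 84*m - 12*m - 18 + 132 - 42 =30*m^2 - 96*m + 72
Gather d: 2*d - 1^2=2*d - 1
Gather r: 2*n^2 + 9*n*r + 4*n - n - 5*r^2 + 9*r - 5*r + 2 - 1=2*n^2 + 3*n - 5*r^2 + r*(9*n + 4) + 1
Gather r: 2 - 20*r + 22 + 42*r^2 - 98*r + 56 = 42*r^2 - 118*r + 80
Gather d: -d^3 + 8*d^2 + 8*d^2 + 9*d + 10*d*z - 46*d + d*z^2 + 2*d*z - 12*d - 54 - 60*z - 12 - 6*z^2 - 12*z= -d^3 + 16*d^2 + d*(z^2 + 12*z - 49) - 6*z^2 - 72*z - 66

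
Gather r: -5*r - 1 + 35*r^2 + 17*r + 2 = 35*r^2 + 12*r + 1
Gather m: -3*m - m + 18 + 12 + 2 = 32 - 4*m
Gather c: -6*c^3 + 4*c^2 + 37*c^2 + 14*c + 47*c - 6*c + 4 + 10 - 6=-6*c^3 + 41*c^2 + 55*c + 8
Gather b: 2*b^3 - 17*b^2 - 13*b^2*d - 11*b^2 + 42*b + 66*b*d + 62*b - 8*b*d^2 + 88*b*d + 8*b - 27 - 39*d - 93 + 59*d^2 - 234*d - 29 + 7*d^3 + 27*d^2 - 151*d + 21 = 2*b^3 + b^2*(-13*d - 28) + b*(-8*d^2 + 154*d + 112) + 7*d^3 + 86*d^2 - 424*d - 128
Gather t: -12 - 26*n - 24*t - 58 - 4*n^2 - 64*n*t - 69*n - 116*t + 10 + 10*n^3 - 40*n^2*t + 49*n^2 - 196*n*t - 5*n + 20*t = 10*n^3 + 45*n^2 - 100*n + t*(-40*n^2 - 260*n - 120) - 60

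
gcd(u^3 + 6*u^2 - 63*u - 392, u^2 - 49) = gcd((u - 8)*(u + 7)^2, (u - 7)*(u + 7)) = u + 7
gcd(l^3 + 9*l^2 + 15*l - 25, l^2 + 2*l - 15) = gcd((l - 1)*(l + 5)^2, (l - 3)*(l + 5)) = l + 5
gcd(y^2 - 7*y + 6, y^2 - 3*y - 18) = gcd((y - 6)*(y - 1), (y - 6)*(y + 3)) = y - 6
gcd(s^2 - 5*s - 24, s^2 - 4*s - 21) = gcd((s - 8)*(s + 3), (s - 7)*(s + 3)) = s + 3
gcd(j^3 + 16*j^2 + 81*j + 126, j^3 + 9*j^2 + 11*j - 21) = j^2 + 10*j + 21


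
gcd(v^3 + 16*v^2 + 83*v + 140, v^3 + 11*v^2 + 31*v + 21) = v + 7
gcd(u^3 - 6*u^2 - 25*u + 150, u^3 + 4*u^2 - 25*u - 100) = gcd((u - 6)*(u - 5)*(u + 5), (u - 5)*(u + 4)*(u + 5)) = u^2 - 25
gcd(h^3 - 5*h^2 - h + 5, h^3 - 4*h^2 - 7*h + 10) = h^2 - 6*h + 5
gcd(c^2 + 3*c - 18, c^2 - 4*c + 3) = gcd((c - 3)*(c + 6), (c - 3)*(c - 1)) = c - 3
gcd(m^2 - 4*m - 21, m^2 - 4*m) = 1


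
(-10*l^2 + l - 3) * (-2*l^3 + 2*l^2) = 20*l^5 - 22*l^4 + 8*l^3 - 6*l^2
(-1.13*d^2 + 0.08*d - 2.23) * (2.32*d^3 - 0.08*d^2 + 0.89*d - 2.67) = -2.6216*d^5 + 0.276*d^4 - 6.1857*d^3 + 3.2667*d^2 - 2.1983*d + 5.9541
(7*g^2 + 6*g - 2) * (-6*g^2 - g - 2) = -42*g^4 - 43*g^3 - 8*g^2 - 10*g + 4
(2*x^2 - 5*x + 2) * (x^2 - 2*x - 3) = 2*x^4 - 9*x^3 + 6*x^2 + 11*x - 6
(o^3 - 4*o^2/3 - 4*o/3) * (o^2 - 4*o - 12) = o^5 - 16*o^4/3 - 8*o^3 + 64*o^2/3 + 16*o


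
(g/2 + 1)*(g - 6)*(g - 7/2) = g^3/2 - 15*g^2/4 + g + 21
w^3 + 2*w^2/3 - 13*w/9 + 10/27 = (w - 2/3)*(w - 1/3)*(w + 5/3)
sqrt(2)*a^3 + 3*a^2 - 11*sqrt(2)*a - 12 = (a - 2*sqrt(2))*(a + 3*sqrt(2))*(sqrt(2)*a + 1)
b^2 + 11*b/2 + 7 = (b + 2)*(b + 7/2)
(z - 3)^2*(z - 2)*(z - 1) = z^4 - 9*z^3 + 29*z^2 - 39*z + 18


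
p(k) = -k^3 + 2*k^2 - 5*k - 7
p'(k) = -3*k^2 + 4*k - 5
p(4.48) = -79.17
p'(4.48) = -47.29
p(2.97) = -30.41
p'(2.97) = -19.58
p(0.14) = -7.66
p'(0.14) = -4.50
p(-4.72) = 166.31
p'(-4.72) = -90.72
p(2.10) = -17.94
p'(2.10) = -9.83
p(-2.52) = 34.30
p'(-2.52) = -34.13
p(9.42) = -712.52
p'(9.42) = -233.53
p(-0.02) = -6.90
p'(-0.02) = -5.08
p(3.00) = -31.00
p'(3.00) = -20.00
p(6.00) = -181.00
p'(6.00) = -89.00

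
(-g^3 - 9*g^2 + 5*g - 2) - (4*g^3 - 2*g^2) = -5*g^3 - 7*g^2 + 5*g - 2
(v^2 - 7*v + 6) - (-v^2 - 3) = 2*v^2 - 7*v + 9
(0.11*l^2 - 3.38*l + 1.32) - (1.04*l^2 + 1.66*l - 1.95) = -0.93*l^2 - 5.04*l + 3.27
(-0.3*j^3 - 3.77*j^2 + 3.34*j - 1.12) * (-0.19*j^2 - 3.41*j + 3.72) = 0.057*j^5 + 1.7393*j^4 + 11.1051*j^3 - 25.201*j^2 + 16.244*j - 4.1664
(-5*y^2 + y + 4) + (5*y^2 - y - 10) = -6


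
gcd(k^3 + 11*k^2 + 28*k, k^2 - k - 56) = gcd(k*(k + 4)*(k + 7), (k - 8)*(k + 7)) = k + 7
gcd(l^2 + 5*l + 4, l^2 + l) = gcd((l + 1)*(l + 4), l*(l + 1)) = l + 1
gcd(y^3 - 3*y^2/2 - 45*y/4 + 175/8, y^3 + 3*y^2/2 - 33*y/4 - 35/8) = y^2 + y - 35/4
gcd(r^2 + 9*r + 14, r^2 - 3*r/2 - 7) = r + 2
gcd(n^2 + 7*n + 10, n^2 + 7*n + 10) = n^2 + 7*n + 10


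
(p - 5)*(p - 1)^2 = p^3 - 7*p^2 + 11*p - 5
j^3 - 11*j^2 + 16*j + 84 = (j - 7)*(j - 6)*(j + 2)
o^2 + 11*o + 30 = (o + 5)*(o + 6)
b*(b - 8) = b^2 - 8*b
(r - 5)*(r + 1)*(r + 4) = r^3 - 21*r - 20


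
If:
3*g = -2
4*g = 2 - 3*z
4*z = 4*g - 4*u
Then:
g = -2/3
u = -20/9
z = 14/9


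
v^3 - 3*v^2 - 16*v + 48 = (v - 4)*(v - 3)*(v + 4)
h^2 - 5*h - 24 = (h - 8)*(h + 3)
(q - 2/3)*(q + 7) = q^2 + 19*q/3 - 14/3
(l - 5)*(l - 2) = l^2 - 7*l + 10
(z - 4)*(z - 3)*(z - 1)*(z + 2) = z^4 - 6*z^3 + 3*z^2 + 26*z - 24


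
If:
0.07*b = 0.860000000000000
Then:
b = 12.29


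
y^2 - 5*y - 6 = (y - 6)*(y + 1)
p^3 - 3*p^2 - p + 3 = (p - 3)*(p - 1)*(p + 1)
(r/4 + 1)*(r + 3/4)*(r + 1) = r^3/4 + 23*r^2/16 + 31*r/16 + 3/4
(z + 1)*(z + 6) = z^2 + 7*z + 6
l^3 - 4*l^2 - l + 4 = (l - 4)*(l - 1)*(l + 1)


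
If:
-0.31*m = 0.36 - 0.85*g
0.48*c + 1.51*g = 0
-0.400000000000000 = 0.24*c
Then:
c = -1.67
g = 0.53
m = 0.29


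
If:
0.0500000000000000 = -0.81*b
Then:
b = -0.06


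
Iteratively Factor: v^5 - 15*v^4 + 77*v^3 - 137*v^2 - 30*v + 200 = (v - 5)*(v^4 - 10*v^3 + 27*v^2 - 2*v - 40) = (v - 5)*(v + 1)*(v^3 - 11*v^2 + 38*v - 40) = (v - 5)*(v - 4)*(v + 1)*(v^2 - 7*v + 10) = (v - 5)^2*(v - 4)*(v + 1)*(v - 2)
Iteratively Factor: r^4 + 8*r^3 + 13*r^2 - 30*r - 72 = (r - 2)*(r^3 + 10*r^2 + 33*r + 36) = (r - 2)*(r + 4)*(r^2 + 6*r + 9) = (r - 2)*(r + 3)*(r + 4)*(r + 3)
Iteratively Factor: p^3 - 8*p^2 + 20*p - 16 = (p - 2)*(p^2 - 6*p + 8) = (p - 4)*(p - 2)*(p - 2)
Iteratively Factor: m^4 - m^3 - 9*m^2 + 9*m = (m + 3)*(m^3 - 4*m^2 + 3*m) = (m - 3)*(m + 3)*(m^2 - m) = (m - 3)*(m - 1)*(m + 3)*(m)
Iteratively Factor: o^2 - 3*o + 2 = (o - 2)*(o - 1)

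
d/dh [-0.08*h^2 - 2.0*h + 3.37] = -0.16*h - 2.0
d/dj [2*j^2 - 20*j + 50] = 4*j - 20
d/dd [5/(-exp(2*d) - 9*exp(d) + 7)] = (10*exp(d) + 45)*exp(d)/(exp(2*d) + 9*exp(d) - 7)^2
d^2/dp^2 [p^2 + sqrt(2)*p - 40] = 2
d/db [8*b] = 8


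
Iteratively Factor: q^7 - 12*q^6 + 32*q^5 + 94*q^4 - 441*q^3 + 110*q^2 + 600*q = (q + 3)*(q^6 - 15*q^5 + 77*q^4 - 137*q^3 - 30*q^2 + 200*q) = (q - 5)*(q + 3)*(q^5 - 10*q^4 + 27*q^3 - 2*q^2 - 40*q) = q*(q - 5)*(q + 3)*(q^4 - 10*q^3 + 27*q^2 - 2*q - 40) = q*(q - 5)*(q - 2)*(q + 3)*(q^3 - 8*q^2 + 11*q + 20) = q*(q - 5)*(q - 4)*(q - 2)*(q + 3)*(q^2 - 4*q - 5) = q*(q - 5)*(q - 4)*(q - 2)*(q + 1)*(q + 3)*(q - 5)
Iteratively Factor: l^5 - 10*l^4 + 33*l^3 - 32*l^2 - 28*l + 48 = (l - 3)*(l^4 - 7*l^3 + 12*l^2 + 4*l - 16) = (l - 3)*(l + 1)*(l^3 - 8*l^2 + 20*l - 16) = (l - 3)*(l - 2)*(l + 1)*(l^2 - 6*l + 8) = (l - 4)*(l - 3)*(l - 2)*(l + 1)*(l - 2)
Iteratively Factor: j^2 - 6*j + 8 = (j - 4)*(j - 2)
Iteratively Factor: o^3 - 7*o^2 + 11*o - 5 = (o - 1)*(o^2 - 6*o + 5) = (o - 1)^2*(o - 5)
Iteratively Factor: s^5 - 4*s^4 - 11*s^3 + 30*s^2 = (s + 3)*(s^4 - 7*s^3 + 10*s^2) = s*(s + 3)*(s^3 - 7*s^2 + 10*s) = s*(s - 2)*(s + 3)*(s^2 - 5*s) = s^2*(s - 2)*(s + 3)*(s - 5)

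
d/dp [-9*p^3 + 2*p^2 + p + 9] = -27*p^2 + 4*p + 1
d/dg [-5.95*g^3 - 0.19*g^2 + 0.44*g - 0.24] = -17.85*g^2 - 0.38*g + 0.44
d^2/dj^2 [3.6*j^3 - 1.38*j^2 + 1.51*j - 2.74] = 21.6*j - 2.76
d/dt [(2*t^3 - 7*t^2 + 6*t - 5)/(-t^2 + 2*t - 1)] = 2*(-t^3 + 3*t^2 - 4*t - 2)/(t^3 - 3*t^2 + 3*t - 1)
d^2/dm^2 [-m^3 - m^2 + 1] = -6*m - 2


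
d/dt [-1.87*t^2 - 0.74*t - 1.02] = -3.74*t - 0.74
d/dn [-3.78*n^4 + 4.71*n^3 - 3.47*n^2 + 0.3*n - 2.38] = -15.12*n^3 + 14.13*n^2 - 6.94*n + 0.3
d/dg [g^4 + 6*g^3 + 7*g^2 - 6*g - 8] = 4*g^3 + 18*g^2 + 14*g - 6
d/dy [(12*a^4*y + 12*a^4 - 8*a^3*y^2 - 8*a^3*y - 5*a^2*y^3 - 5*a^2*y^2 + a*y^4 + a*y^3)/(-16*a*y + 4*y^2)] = a*(48*a^4 + 20*a^3*y^2 - 24*a^3*y + 40*a^2*y^3 + 28*a^2*y^2 - 17*a*y^4 - 8*a*y^3 + 2*y^5 + y^4)/(4*y^2*(16*a^2 - 8*a*y + y^2))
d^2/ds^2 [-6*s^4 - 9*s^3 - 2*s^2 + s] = -72*s^2 - 54*s - 4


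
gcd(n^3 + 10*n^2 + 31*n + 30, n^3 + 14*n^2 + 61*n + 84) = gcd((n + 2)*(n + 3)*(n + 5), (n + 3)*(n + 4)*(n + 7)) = n + 3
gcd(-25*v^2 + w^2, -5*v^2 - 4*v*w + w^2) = 5*v - w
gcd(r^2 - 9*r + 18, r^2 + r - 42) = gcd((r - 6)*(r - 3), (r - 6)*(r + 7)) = r - 6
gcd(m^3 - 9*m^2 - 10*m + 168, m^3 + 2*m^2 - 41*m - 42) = m - 6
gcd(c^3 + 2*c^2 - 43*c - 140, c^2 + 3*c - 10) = c + 5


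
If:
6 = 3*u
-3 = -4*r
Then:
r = 3/4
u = 2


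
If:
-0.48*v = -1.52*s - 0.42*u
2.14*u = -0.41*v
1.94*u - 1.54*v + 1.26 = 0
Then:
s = 0.24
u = -0.13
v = 0.66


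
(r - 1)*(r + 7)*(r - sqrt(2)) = r^3 - sqrt(2)*r^2 + 6*r^2 - 6*sqrt(2)*r - 7*r + 7*sqrt(2)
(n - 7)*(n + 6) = n^2 - n - 42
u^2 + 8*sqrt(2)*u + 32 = (u + 4*sqrt(2))^2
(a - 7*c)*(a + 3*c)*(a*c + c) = a^3*c - 4*a^2*c^2 + a^2*c - 21*a*c^3 - 4*a*c^2 - 21*c^3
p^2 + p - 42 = (p - 6)*(p + 7)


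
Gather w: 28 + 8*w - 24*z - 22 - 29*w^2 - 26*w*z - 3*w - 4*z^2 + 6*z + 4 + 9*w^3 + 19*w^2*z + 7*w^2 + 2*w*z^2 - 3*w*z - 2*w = 9*w^3 + w^2*(19*z - 22) + w*(2*z^2 - 29*z + 3) - 4*z^2 - 18*z + 10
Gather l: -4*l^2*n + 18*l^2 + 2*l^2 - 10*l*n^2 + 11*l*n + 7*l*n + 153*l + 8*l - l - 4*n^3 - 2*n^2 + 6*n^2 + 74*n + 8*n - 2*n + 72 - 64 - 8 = l^2*(20 - 4*n) + l*(-10*n^2 + 18*n + 160) - 4*n^3 + 4*n^2 + 80*n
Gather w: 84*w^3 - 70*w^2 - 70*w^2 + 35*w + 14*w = 84*w^3 - 140*w^2 + 49*w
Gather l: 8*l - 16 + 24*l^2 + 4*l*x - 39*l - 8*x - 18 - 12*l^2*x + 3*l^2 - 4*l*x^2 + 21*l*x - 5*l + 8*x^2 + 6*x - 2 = l^2*(27 - 12*x) + l*(-4*x^2 + 25*x - 36) + 8*x^2 - 2*x - 36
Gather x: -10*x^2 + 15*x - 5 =-10*x^2 + 15*x - 5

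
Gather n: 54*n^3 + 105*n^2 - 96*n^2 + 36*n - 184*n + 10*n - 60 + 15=54*n^3 + 9*n^2 - 138*n - 45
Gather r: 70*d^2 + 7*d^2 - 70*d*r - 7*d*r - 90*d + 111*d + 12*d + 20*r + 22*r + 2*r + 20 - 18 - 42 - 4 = 77*d^2 + 33*d + r*(44 - 77*d) - 44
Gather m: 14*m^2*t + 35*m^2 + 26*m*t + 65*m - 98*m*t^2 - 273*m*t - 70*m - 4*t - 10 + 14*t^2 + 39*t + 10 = m^2*(14*t + 35) + m*(-98*t^2 - 247*t - 5) + 14*t^2 + 35*t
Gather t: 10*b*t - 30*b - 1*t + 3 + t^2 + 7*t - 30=-30*b + t^2 + t*(10*b + 6) - 27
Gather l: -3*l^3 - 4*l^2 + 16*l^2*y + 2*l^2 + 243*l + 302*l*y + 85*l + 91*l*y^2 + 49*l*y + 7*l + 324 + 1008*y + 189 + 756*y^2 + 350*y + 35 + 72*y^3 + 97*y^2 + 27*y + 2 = -3*l^3 + l^2*(16*y - 2) + l*(91*y^2 + 351*y + 335) + 72*y^3 + 853*y^2 + 1385*y + 550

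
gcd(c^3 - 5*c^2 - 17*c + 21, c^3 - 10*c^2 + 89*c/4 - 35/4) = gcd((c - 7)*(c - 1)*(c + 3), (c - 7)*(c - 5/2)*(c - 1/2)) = c - 7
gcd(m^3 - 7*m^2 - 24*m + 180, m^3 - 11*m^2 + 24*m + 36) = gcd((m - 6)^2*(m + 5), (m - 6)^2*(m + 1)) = m^2 - 12*m + 36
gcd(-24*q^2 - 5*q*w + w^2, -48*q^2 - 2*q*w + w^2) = 8*q - w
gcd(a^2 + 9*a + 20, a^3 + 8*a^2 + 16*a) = a + 4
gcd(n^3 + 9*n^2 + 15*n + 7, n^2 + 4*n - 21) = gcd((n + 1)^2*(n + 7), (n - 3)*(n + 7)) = n + 7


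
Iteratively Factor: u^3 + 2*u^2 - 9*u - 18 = (u + 2)*(u^2 - 9) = (u - 3)*(u + 2)*(u + 3)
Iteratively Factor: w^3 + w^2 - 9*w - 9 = (w + 1)*(w^2 - 9) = (w + 1)*(w + 3)*(w - 3)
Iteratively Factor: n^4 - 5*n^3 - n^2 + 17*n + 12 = (n + 1)*(n^3 - 6*n^2 + 5*n + 12) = (n + 1)^2*(n^2 - 7*n + 12) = (n - 4)*(n + 1)^2*(n - 3)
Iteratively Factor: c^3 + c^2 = (c)*(c^2 + c) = c^2*(c + 1)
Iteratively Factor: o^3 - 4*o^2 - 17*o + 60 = (o - 3)*(o^2 - o - 20) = (o - 5)*(o - 3)*(o + 4)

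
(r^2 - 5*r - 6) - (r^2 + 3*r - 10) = 4 - 8*r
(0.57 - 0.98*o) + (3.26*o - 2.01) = 2.28*o - 1.44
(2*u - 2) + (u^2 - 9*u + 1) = u^2 - 7*u - 1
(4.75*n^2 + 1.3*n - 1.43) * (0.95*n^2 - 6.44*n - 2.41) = 4.5125*n^4 - 29.355*n^3 - 21.178*n^2 + 6.0762*n + 3.4463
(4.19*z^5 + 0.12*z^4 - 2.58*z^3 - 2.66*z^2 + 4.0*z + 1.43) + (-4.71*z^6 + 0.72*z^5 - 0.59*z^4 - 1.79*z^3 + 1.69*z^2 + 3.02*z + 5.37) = -4.71*z^6 + 4.91*z^5 - 0.47*z^4 - 4.37*z^3 - 0.97*z^2 + 7.02*z + 6.8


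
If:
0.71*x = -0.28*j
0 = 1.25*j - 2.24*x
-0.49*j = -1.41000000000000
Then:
No Solution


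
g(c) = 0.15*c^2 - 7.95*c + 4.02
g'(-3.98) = -9.14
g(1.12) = -4.70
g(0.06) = 3.54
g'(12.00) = -4.35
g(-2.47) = 24.57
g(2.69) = -16.28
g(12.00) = -69.78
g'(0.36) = -7.84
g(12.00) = -69.78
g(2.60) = -15.64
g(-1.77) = 18.56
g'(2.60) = -7.17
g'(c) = 0.3*c - 7.95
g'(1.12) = -7.61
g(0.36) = 1.18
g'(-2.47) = -8.69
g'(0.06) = -7.93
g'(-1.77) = -8.48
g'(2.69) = -7.14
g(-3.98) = 38.04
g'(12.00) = -4.35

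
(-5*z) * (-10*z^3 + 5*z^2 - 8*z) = 50*z^4 - 25*z^3 + 40*z^2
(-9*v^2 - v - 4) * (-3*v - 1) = 27*v^3 + 12*v^2 + 13*v + 4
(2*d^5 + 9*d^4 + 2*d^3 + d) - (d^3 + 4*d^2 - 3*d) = 2*d^5 + 9*d^4 + d^3 - 4*d^2 + 4*d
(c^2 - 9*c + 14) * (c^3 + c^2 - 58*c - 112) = c^5 - 8*c^4 - 53*c^3 + 424*c^2 + 196*c - 1568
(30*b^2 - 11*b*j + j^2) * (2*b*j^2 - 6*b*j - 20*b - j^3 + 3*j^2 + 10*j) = 60*b^3*j^2 - 180*b^3*j - 600*b^3 - 52*b^2*j^3 + 156*b^2*j^2 + 520*b^2*j + 13*b*j^4 - 39*b*j^3 - 130*b*j^2 - j^5 + 3*j^4 + 10*j^3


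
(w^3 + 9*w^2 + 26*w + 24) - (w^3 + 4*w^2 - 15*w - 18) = 5*w^2 + 41*w + 42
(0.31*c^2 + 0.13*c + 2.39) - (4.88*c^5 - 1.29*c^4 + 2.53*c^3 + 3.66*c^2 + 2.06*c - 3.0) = -4.88*c^5 + 1.29*c^4 - 2.53*c^3 - 3.35*c^2 - 1.93*c + 5.39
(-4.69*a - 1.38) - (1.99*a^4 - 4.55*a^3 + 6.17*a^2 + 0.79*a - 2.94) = -1.99*a^4 + 4.55*a^3 - 6.17*a^2 - 5.48*a + 1.56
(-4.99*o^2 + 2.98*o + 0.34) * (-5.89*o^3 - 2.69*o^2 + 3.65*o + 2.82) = 29.3911*o^5 - 4.1291*o^4 - 28.2323*o^3 - 4.1094*o^2 + 9.6446*o + 0.9588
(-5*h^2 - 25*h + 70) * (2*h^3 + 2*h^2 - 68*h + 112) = -10*h^5 - 60*h^4 + 430*h^3 + 1280*h^2 - 7560*h + 7840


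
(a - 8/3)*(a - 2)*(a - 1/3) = a^3 - 5*a^2 + 62*a/9 - 16/9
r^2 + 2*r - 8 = (r - 2)*(r + 4)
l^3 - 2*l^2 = l^2*(l - 2)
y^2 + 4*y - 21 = (y - 3)*(y + 7)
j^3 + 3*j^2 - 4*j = j*(j - 1)*(j + 4)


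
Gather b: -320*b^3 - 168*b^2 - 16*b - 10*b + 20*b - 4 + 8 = -320*b^3 - 168*b^2 - 6*b + 4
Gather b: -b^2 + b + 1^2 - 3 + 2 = -b^2 + b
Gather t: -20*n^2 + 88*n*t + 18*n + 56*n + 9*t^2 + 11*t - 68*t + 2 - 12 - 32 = -20*n^2 + 74*n + 9*t^2 + t*(88*n - 57) - 42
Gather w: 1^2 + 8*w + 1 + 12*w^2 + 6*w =12*w^2 + 14*w + 2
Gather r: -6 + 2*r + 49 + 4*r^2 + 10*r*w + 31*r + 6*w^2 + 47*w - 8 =4*r^2 + r*(10*w + 33) + 6*w^2 + 47*w + 35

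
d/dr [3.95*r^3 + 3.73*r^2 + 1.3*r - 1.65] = 11.85*r^2 + 7.46*r + 1.3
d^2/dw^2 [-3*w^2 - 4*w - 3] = -6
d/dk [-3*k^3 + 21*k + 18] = 21 - 9*k^2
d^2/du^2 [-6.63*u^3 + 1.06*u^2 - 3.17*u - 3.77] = 2.12 - 39.78*u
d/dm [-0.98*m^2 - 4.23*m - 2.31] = -1.96*m - 4.23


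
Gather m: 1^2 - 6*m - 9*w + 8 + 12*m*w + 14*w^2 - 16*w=m*(12*w - 6) + 14*w^2 - 25*w + 9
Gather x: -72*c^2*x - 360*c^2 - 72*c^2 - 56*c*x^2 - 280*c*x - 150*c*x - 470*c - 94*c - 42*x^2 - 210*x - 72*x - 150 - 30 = -432*c^2 - 564*c + x^2*(-56*c - 42) + x*(-72*c^2 - 430*c - 282) - 180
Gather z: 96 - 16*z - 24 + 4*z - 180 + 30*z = 18*z - 108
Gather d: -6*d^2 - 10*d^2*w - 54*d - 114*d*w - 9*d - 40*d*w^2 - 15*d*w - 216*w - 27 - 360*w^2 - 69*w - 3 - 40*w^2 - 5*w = d^2*(-10*w - 6) + d*(-40*w^2 - 129*w - 63) - 400*w^2 - 290*w - 30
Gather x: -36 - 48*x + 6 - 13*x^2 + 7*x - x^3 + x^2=-x^3 - 12*x^2 - 41*x - 30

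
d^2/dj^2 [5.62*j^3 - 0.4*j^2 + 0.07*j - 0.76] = 33.72*j - 0.8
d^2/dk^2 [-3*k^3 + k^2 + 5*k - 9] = 2 - 18*k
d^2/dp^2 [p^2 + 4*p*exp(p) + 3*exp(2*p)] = 4*p*exp(p) + 12*exp(2*p) + 8*exp(p) + 2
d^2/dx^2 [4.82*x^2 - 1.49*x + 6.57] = 9.64000000000000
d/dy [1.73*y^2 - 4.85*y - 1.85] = 3.46*y - 4.85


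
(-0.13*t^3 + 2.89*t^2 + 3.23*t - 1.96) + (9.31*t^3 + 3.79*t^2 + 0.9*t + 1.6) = 9.18*t^3 + 6.68*t^2 + 4.13*t - 0.36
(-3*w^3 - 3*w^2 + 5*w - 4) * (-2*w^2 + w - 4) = 6*w^5 + 3*w^4 - w^3 + 25*w^2 - 24*w + 16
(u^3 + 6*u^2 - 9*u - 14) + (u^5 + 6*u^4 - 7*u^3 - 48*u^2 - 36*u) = u^5 + 6*u^4 - 6*u^3 - 42*u^2 - 45*u - 14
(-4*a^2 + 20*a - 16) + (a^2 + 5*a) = -3*a^2 + 25*a - 16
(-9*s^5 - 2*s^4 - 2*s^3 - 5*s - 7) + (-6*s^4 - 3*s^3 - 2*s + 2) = -9*s^5 - 8*s^4 - 5*s^3 - 7*s - 5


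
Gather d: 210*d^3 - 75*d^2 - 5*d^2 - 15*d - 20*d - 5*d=210*d^3 - 80*d^2 - 40*d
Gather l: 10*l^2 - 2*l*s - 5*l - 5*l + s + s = 10*l^2 + l*(-2*s - 10) + 2*s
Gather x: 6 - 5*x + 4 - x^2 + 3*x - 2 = -x^2 - 2*x + 8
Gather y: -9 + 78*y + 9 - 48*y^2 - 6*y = -48*y^2 + 72*y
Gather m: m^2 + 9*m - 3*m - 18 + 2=m^2 + 6*m - 16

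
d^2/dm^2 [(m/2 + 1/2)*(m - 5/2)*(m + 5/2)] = 3*m + 1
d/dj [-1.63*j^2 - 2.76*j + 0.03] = -3.26*j - 2.76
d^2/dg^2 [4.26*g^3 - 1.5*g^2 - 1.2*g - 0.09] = 25.56*g - 3.0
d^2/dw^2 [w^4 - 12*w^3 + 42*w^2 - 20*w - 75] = 12*w^2 - 72*w + 84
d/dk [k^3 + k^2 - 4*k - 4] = 3*k^2 + 2*k - 4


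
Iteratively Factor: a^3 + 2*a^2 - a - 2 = (a + 2)*(a^2 - 1) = (a + 1)*(a + 2)*(a - 1)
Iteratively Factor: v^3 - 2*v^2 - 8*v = (v - 4)*(v^2 + 2*v) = v*(v - 4)*(v + 2)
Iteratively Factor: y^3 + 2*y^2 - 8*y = (y - 2)*(y^2 + 4*y) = (y - 2)*(y + 4)*(y)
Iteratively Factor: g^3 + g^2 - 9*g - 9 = (g - 3)*(g^2 + 4*g + 3) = (g - 3)*(g + 3)*(g + 1)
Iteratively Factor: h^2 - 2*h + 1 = (h - 1)*(h - 1)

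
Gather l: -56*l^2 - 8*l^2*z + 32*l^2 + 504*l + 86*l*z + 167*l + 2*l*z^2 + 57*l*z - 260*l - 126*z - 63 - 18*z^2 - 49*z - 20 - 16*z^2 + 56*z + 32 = l^2*(-8*z - 24) + l*(2*z^2 + 143*z + 411) - 34*z^2 - 119*z - 51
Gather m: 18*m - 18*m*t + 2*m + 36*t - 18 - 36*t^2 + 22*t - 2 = m*(20 - 18*t) - 36*t^2 + 58*t - 20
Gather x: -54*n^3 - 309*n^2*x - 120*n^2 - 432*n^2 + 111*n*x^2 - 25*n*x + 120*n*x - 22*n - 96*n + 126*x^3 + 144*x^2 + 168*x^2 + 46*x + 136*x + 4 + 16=-54*n^3 - 552*n^2 - 118*n + 126*x^3 + x^2*(111*n + 312) + x*(-309*n^2 + 95*n + 182) + 20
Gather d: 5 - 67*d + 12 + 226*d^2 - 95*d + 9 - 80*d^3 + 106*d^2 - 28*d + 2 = -80*d^3 + 332*d^2 - 190*d + 28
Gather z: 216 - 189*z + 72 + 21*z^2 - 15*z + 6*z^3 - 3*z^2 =6*z^3 + 18*z^2 - 204*z + 288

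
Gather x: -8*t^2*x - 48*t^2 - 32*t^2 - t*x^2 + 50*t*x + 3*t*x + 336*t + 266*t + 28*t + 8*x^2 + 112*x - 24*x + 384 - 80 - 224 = -80*t^2 + 630*t + x^2*(8 - t) + x*(-8*t^2 + 53*t + 88) + 80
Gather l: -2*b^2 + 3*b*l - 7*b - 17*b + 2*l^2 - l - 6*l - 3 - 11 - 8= -2*b^2 - 24*b + 2*l^2 + l*(3*b - 7) - 22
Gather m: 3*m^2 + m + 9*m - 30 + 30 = 3*m^2 + 10*m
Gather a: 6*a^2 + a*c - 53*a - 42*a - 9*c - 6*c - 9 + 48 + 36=6*a^2 + a*(c - 95) - 15*c + 75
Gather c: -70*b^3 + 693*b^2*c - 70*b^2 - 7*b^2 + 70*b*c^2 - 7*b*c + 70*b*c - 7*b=-70*b^3 - 77*b^2 + 70*b*c^2 - 7*b + c*(693*b^2 + 63*b)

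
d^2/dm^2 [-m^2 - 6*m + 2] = -2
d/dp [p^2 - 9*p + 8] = 2*p - 9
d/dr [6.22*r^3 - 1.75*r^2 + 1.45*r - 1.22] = 18.66*r^2 - 3.5*r + 1.45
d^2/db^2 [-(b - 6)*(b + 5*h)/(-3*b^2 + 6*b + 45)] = 2*(5*b^3*h - 4*b^3 - 90*b^2*h + 45*b^2 + 405*b*h - 270*b - 720*h + 405)/(3*(b^6 - 6*b^5 - 33*b^4 + 172*b^3 + 495*b^2 - 1350*b - 3375))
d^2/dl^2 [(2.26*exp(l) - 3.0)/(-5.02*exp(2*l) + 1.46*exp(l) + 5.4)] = (-56.9529039999999*exp(4*l) + 285.840808*exp(3*l) - 433.54728*exp(2*l) + 349.50864*exp(l) - 89.5536)*exp(l)/(126.506008*exp(6*l) - 110.377752*exp(5*l) - 376.144584*exp(4*l) + 234.353944*exp(3*l) + 404.61768*exp(2*l) - 127.7208*exp(l) - 157.464)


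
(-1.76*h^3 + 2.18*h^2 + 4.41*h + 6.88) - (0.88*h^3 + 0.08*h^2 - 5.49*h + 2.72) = -2.64*h^3 + 2.1*h^2 + 9.9*h + 4.16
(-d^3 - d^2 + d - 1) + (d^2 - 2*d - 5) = -d^3 - d - 6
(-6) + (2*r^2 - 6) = 2*r^2 - 12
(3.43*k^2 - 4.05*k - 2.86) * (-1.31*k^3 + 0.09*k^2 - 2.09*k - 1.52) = -4.4933*k^5 + 5.6142*k^4 - 3.7866*k^3 + 2.9935*k^2 + 12.1334*k + 4.3472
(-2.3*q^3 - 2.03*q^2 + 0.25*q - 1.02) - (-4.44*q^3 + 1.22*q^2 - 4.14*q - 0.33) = 2.14*q^3 - 3.25*q^2 + 4.39*q - 0.69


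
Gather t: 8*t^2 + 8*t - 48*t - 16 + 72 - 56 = 8*t^2 - 40*t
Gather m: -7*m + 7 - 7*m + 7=14 - 14*m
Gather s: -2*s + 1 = 1 - 2*s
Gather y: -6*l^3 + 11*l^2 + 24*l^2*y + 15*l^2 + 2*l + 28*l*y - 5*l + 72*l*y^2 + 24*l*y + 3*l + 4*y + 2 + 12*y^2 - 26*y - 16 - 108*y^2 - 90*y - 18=-6*l^3 + 26*l^2 + y^2*(72*l - 96) + y*(24*l^2 + 52*l - 112) - 32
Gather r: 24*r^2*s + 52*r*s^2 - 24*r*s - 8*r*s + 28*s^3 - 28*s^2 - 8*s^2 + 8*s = 24*r^2*s + r*(52*s^2 - 32*s) + 28*s^3 - 36*s^2 + 8*s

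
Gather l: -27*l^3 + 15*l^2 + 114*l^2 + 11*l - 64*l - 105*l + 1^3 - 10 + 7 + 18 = -27*l^3 + 129*l^2 - 158*l + 16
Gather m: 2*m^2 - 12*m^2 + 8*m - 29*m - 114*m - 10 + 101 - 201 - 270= -10*m^2 - 135*m - 380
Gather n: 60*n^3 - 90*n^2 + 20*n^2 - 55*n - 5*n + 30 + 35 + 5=60*n^3 - 70*n^2 - 60*n + 70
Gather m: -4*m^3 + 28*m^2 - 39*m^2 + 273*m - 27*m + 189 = -4*m^3 - 11*m^2 + 246*m + 189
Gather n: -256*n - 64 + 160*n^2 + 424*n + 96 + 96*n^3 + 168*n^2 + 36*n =96*n^3 + 328*n^2 + 204*n + 32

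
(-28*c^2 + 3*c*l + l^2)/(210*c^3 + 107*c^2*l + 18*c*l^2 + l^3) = (-4*c + l)/(30*c^2 + 11*c*l + l^2)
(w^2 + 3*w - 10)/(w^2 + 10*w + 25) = (w - 2)/(w + 5)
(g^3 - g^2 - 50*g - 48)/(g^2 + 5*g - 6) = (g^2 - 7*g - 8)/(g - 1)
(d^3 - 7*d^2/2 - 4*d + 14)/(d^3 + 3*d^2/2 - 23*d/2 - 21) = (d - 2)/(d + 3)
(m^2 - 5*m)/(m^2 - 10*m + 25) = m/(m - 5)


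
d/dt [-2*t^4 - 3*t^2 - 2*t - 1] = -8*t^3 - 6*t - 2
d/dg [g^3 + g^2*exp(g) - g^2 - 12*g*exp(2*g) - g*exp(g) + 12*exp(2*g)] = g^2*exp(g) + 3*g^2 - 24*g*exp(2*g) + g*exp(g) - 2*g + 12*exp(2*g) - exp(g)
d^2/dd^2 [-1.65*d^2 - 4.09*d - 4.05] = -3.30000000000000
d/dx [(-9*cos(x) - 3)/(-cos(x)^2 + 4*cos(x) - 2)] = 3*(3*cos(x)^2 + 2*cos(x) - 10)*sin(x)/(sin(x)^2 + 4*cos(x) - 3)^2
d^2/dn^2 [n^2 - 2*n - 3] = 2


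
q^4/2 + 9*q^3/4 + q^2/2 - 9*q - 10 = (q/2 + 1)*(q - 2)*(q + 2)*(q + 5/2)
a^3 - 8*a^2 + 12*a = a*(a - 6)*(a - 2)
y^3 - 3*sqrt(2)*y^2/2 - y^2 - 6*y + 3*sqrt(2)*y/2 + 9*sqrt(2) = (y - 3)*(y + 2)*(y - 3*sqrt(2)/2)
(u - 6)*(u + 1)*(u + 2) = u^3 - 3*u^2 - 16*u - 12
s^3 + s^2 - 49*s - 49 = (s - 7)*(s + 1)*(s + 7)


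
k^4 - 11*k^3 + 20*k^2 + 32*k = k*(k - 8)*(k - 4)*(k + 1)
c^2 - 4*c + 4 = (c - 2)^2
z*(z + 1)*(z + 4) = z^3 + 5*z^2 + 4*z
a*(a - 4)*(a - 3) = a^3 - 7*a^2 + 12*a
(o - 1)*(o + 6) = o^2 + 5*o - 6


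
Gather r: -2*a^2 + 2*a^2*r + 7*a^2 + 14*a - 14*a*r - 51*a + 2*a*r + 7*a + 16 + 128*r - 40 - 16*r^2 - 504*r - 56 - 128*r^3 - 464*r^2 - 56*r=5*a^2 - 30*a - 128*r^3 - 480*r^2 + r*(2*a^2 - 12*a - 432) - 80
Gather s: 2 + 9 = 11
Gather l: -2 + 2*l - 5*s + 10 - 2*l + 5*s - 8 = 0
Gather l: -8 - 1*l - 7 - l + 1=-2*l - 14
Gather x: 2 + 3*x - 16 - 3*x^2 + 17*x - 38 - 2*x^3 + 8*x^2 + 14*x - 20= -2*x^3 + 5*x^2 + 34*x - 72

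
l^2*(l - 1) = l^3 - l^2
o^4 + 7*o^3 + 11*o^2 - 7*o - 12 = (o - 1)*(o + 1)*(o + 3)*(o + 4)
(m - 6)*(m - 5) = m^2 - 11*m + 30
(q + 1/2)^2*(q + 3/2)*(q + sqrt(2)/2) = q^4 + sqrt(2)*q^3/2 + 5*q^3/2 + 7*q^2/4 + 5*sqrt(2)*q^2/4 + 3*q/8 + 7*sqrt(2)*q/8 + 3*sqrt(2)/16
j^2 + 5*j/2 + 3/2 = (j + 1)*(j + 3/2)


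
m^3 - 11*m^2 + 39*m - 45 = (m - 5)*(m - 3)^2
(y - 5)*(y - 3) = y^2 - 8*y + 15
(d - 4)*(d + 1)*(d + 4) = d^3 + d^2 - 16*d - 16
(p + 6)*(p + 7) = p^2 + 13*p + 42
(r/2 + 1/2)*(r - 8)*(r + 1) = r^3/2 - 3*r^2 - 15*r/2 - 4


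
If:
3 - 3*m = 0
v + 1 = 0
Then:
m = 1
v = -1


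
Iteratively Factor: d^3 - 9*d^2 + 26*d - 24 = (d - 4)*(d^2 - 5*d + 6) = (d - 4)*(d - 3)*(d - 2)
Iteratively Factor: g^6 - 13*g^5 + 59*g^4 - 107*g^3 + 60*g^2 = (g - 5)*(g^5 - 8*g^4 + 19*g^3 - 12*g^2) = g*(g - 5)*(g^4 - 8*g^3 + 19*g^2 - 12*g) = g*(g - 5)*(g - 1)*(g^3 - 7*g^2 + 12*g) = g*(g - 5)*(g - 4)*(g - 1)*(g^2 - 3*g) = g*(g - 5)*(g - 4)*(g - 3)*(g - 1)*(g)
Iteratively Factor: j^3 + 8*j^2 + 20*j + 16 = (j + 4)*(j^2 + 4*j + 4) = (j + 2)*(j + 4)*(j + 2)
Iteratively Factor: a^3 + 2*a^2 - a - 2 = (a - 1)*(a^2 + 3*a + 2) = (a - 1)*(a + 2)*(a + 1)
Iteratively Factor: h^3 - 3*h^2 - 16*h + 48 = (h + 4)*(h^2 - 7*h + 12) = (h - 4)*(h + 4)*(h - 3)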